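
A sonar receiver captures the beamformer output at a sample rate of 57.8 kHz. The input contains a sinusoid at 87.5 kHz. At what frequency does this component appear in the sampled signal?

28.1 kHz

87.5 kHz mod fs = 29.7 kHz.
29.7 kHz > fs/2 = 28.9 kHz, folds to fs − 29.7 kHz = 28.1 kHz.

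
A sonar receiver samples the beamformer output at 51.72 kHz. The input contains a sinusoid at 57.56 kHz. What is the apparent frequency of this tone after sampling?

57.56 kHz mod fs = 5.84 kHz.
5.84 kHz ≤ fs/2 = 25.86 kHz, appears at 5.84 kHz.

5.84 kHz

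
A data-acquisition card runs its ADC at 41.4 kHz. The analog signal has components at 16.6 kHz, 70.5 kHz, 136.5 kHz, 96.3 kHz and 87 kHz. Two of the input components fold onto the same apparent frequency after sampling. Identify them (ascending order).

fs/2 = 20.7 kHz.
16.6 kHz ≤ fs/2 = 20.7 kHz, passes unchanged.
70.5 kHz mod fs = 29.1 kHz.
29.1 kHz > fs/2 = 20.7 kHz, folds to fs − 29.1 kHz = 12.3 kHz.
136.5 kHz mod fs = 12.3 kHz.
12.3 kHz ≤ fs/2 = 20.7 kHz, appears at 12.3 kHz.
96.3 kHz mod fs = 13.5 kHz.
13.5 kHz ≤ fs/2 = 20.7 kHz, appears at 13.5 kHz.
87 kHz mod fs = 4.2 kHz.
4.2 kHz ≤ fs/2 = 20.7 kHz, appears at 4.2 kHz.
70.5 kHz and 136.5 kHz both map to 12.3 kHz.

70.5 kHz, 136.5 kHz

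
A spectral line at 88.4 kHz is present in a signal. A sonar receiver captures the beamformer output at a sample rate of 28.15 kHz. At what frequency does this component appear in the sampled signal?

88.4 kHz mod fs = 3.95 kHz.
3.95 kHz ≤ fs/2 = 14.075 kHz, appears at 3.95 kHz.

3.95 kHz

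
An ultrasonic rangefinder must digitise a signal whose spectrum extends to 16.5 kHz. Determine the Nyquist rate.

33 kHz

Nyquist rate = 2 × 16.5 kHz = 33 kHz.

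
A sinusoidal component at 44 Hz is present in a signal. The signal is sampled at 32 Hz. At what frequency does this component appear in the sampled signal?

12 Hz

44 Hz mod fs = 12 Hz.
12 Hz ≤ fs/2 = 16 Hz, appears at 12 Hz.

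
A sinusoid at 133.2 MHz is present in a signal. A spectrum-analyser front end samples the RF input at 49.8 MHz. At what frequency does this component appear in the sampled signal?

16.2 MHz

133.2 MHz mod fs = 33.6 MHz.
33.6 MHz > fs/2 = 24.9 MHz, folds to fs − 33.6 MHz = 16.2 MHz.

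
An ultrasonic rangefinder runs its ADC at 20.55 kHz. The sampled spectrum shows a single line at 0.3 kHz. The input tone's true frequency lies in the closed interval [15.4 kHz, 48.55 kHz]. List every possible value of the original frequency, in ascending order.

Frequencies that alias to 0.3 kHz are k·fs ± 0.3 kHz for integer k ≥ 0.
k=0: 0.3 kHz.
k=1: 20.25 kHz, 20.85 kHz.
k=2: 40.8 kHz, 41.4 kHz.
k=3: 61.35 kHz, 61.95 kHz.
Within [15.4 kHz, 48.55 kHz]: 20.25 kHz, 20.85 kHz, 40.8 kHz, 41.4 kHz.

20.25 kHz, 20.85 kHz, 40.8 kHz, 41.4 kHz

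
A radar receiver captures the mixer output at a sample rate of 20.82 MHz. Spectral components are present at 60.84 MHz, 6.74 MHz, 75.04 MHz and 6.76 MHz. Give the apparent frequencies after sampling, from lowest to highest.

1.62 MHz, 6.74 MHz, 6.76 MHz, 8.24 MHz

fs/2 = 10.41 MHz.
60.84 MHz mod fs = 19.2 MHz.
19.2 MHz > fs/2 = 10.41 MHz, folds to fs − 19.2 MHz = 1.62 MHz.
6.74 MHz ≤ fs/2 = 10.41 MHz, passes unchanged.
75.04 MHz mod fs = 12.58 MHz.
12.58 MHz > fs/2 = 10.41 MHz, folds to fs − 12.58 MHz = 8.24 MHz.
6.76 MHz ≤ fs/2 = 10.41 MHz, passes unchanged.
Distinct values: {1.62 MHz, 6.74 MHz, 6.76 MHz, 8.24 MHz}.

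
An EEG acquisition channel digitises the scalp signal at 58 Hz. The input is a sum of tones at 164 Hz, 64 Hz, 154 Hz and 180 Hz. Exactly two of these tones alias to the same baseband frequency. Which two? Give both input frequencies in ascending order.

64 Hz, 180 Hz

fs/2 = 29 Hz.
164 Hz mod fs = 48 Hz.
48 Hz > fs/2 = 29 Hz, folds to fs − 48 Hz = 10 Hz.
64 Hz mod fs = 6 Hz.
6 Hz ≤ fs/2 = 29 Hz, appears at 6 Hz.
154 Hz mod fs = 38 Hz.
38 Hz > fs/2 = 29 Hz, folds to fs − 38 Hz = 20 Hz.
180 Hz mod fs = 6 Hz.
6 Hz ≤ fs/2 = 29 Hz, appears at 6 Hz.
64 Hz and 180 Hz both map to 6 Hz.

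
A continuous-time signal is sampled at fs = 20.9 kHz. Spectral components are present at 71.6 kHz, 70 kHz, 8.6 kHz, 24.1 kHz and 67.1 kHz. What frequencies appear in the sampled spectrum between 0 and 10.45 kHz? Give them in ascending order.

3.2 kHz, 4.4 kHz, 7.3 kHz, 8.6 kHz, 8.9 kHz

fs/2 = 10.45 kHz.
71.6 kHz mod fs = 8.9 kHz.
8.9 kHz ≤ fs/2 = 10.45 kHz, appears at 8.9 kHz.
70 kHz mod fs = 7.3 kHz.
7.3 kHz ≤ fs/2 = 10.45 kHz, appears at 7.3 kHz.
8.6 kHz ≤ fs/2 = 10.45 kHz, passes unchanged.
24.1 kHz mod fs = 3.2 kHz.
3.2 kHz ≤ fs/2 = 10.45 kHz, appears at 3.2 kHz.
67.1 kHz mod fs = 4.4 kHz.
4.4 kHz ≤ fs/2 = 10.45 kHz, appears at 4.4 kHz.
Distinct values: {3.2 kHz, 4.4 kHz, 7.3 kHz, 8.6 kHz, 8.9 kHz}.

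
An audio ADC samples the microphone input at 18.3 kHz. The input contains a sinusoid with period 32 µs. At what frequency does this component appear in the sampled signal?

T = 32 µs → f = 1/T = 31.25 kHz.
31.25 kHz mod fs = 12.95 kHz.
12.95 kHz > fs/2 = 9.15 kHz, folds to fs − 12.95 kHz = 5.35 kHz.

5.35 kHz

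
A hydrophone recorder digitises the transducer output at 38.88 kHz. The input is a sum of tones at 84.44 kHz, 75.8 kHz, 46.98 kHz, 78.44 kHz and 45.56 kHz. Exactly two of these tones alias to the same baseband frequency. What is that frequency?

6.68 kHz

fs/2 = 19.44 kHz.
84.44 kHz mod fs = 6.68 kHz.
6.68 kHz ≤ fs/2 = 19.44 kHz, appears at 6.68 kHz.
75.8 kHz mod fs = 36.92 kHz.
36.92 kHz > fs/2 = 19.44 kHz, folds to fs − 36.92 kHz = 1.96 kHz.
46.98 kHz mod fs = 8.1 kHz.
8.1 kHz ≤ fs/2 = 19.44 kHz, appears at 8.1 kHz.
78.44 kHz mod fs = 0.68 kHz.
0.68 kHz ≤ fs/2 = 19.44 kHz, appears at 0.68 kHz.
45.56 kHz mod fs = 6.68 kHz.
6.68 kHz ≤ fs/2 = 19.44 kHz, appears at 6.68 kHz.
45.56 kHz and 84.44 kHz both map to 6.68 kHz.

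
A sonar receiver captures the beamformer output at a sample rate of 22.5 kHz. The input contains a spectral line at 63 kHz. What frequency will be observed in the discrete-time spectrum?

4.5 kHz

63 kHz mod fs = 18 kHz.
18 kHz > fs/2 = 11.25 kHz, folds to fs − 18 kHz = 4.5 kHz.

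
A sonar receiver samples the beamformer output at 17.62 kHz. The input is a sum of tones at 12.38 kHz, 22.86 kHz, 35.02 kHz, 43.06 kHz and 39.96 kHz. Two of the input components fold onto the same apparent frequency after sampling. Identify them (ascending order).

fs/2 = 8.81 kHz.
12.38 kHz > fs/2 = 8.81 kHz, folds to fs − 12.38 kHz = 5.24 kHz.
22.86 kHz mod fs = 5.24 kHz.
5.24 kHz ≤ fs/2 = 8.81 kHz, appears at 5.24 kHz.
35.02 kHz mod fs = 17.4 kHz.
17.4 kHz > fs/2 = 8.81 kHz, folds to fs − 17.4 kHz = 0.22 kHz.
43.06 kHz mod fs = 7.82 kHz.
7.82 kHz ≤ fs/2 = 8.81 kHz, appears at 7.82 kHz.
39.96 kHz mod fs = 4.72 kHz.
4.72 kHz ≤ fs/2 = 8.81 kHz, appears at 4.72 kHz.
12.38 kHz and 22.86 kHz both map to 5.24 kHz.

12.38 kHz, 22.86 kHz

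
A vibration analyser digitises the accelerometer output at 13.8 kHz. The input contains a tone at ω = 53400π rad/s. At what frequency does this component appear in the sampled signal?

0.9 kHz

ω = 53400π rad/s → f = ω/(2π) = 26700 Hz = 26.7 kHz.
26.7 kHz mod fs = 12.9 kHz.
12.9 kHz > fs/2 = 6.9 kHz, folds to fs − 12.9 kHz = 0.9 kHz.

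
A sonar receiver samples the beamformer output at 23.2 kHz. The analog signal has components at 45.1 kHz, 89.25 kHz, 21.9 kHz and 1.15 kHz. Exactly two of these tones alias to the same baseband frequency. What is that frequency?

1.3 kHz

fs/2 = 11.6 kHz.
45.1 kHz mod fs = 21.9 kHz.
21.9 kHz > fs/2 = 11.6 kHz, folds to fs − 21.9 kHz = 1.3 kHz.
89.25 kHz mod fs = 19.65 kHz.
19.65 kHz > fs/2 = 11.6 kHz, folds to fs − 19.65 kHz = 3.55 kHz.
21.9 kHz > fs/2 = 11.6 kHz, folds to fs − 21.9 kHz = 1.3 kHz.
1.15 kHz ≤ fs/2 = 11.6 kHz, passes unchanged.
21.9 kHz and 45.1 kHz both map to 1.3 kHz.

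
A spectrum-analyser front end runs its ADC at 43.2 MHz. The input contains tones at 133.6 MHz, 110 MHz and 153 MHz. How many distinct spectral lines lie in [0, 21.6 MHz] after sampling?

fs/2 = 21.6 MHz.
133.6 MHz mod fs = 4 MHz.
4 MHz ≤ fs/2 = 21.6 MHz, appears at 4 MHz.
110 MHz mod fs = 23.6 MHz.
23.6 MHz > fs/2 = 21.6 MHz, folds to fs − 23.6 MHz = 19.6 MHz.
153 MHz mod fs = 23.4 MHz.
23.4 MHz > fs/2 = 21.6 MHz, folds to fs − 23.4 MHz = 19.8 MHz.
Distinct values: {4 MHz, 19.6 MHz, 19.8 MHz} → 3.

3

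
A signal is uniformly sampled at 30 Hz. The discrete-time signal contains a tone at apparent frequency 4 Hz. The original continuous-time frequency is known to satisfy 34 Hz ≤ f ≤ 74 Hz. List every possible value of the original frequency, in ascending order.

Frequencies that alias to 4 Hz are k·fs ± 4 Hz for integer k ≥ 0.
k=0: 4 Hz.
k=1: 26 Hz, 34 Hz.
k=2: 56 Hz, 64 Hz.
k=3: 86 Hz, 94 Hz.
Within [34 Hz, 74 Hz]: 34 Hz, 56 Hz, 64 Hz.

34 Hz, 56 Hz, 64 Hz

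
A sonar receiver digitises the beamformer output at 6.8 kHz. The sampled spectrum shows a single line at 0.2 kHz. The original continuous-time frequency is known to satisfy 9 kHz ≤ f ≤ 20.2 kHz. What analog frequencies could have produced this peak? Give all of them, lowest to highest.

Frequencies that alias to 0.2 kHz are k·fs ± 0.2 kHz for integer k ≥ 0.
k=0: 0.2 kHz.
k=1: 6.6 kHz, 7 kHz.
k=2: 13.4 kHz, 13.8 kHz.
k=3: 20.2 kHz, 20.6 kHz.
k=4: 27 kHz, 27.4 kHz.
Within [9 kHz, 20.2 kHz]: 13.4 kHz, 13.8 kHz, 20.2 kHz.

13.4 kHz, 13.8 kHz, 20.2 kHz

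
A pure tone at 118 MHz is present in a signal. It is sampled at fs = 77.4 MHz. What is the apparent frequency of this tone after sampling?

118 MHz mod fs = 40.6 MHz.
40.6 MHz > fs/2 = 38.7 MHz, folds to fs − 40.6 MHz = 36.8 MHz.

36.8 MHz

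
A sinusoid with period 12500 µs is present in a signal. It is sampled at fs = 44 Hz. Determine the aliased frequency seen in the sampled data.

8 Hz

T = 12500 µs → f = 1/T = 80 Hz.
80 Hz mod fs = 36 Hz.
36 Hz > fs/2 = 22 Hz, folds to fs − 36 Hz = 8 Hz.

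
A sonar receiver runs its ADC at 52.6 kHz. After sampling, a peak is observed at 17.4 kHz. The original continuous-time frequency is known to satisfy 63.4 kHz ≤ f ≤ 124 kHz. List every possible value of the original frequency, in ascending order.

70 kHz, 87.8 kHz, 122.6 kHz

Frequencies that alias to 17.4 kHz are k·fs ± 17.4 kHz for integer k ≥ 0.
k=0: 17.4 kHz.
k=1: 35.2 kHz, 70 kHz.
k=2: 87.8 kHz, 122.6 kHz.
k=3: 140.4 kHz, 175.2 kHz.
Within [63.4 kHz, 124 kHz]: 70 kHz, 87.8 kHz, 122.6 kHz.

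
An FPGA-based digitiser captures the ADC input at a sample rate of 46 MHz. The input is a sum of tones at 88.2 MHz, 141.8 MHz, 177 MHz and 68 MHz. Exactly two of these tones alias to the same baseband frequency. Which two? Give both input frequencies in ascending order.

88.2 MHz, 141.8 MHz

fs/2 = 23 MHz.
88.2 MHz mod fs = 42.2 MHz.
42.2 MHz > fs/2 = 23 MHz, folds to fs − 42.2 MHz = 3.8 MHz.
141.8 MHz mod fs = 3.8 MHz.
3.8 MHz ≤ fs/2 = 23 MHz, appears at 3.8 MHz.
177 MHz mod fs = 39 MHz.
39 MHz > fs/2 = 23 MHz, folds to fs − 39 MHz = 7 MHz.
68 MHz mod fs = 22 MHz.
22 MHz ≤ fs/2 = 23 MHz, appears at 22 MHz.
88.2 MHz and 141.8 MHz both map to 3.8 MHz.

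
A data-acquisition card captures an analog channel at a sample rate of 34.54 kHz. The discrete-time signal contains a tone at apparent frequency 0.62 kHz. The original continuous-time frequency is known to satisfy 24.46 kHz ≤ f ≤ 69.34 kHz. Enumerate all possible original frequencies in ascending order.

33.92 kHz, 35.16 kHz, 68.46 kHz

Frequencies that alias to 0.62 kHz are k·fs ± 0.62 kHz for integer k ≥ 0.
k=0: 0.62 kHz.
k=1: 33.92 kHz, 35.16 kHz.
k=2: 68.46 kHz, 69.7 kHz.
k=3: 103 kHz, 104.24 kHz.
Within [24.46 kHz, 69.34 kHz]: 33.92 kHz, 35.16 kHz, 68.46 kHz.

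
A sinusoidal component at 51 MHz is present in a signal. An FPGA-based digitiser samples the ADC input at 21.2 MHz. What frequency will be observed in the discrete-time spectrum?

51 MHz mod fs = 8.6 MHz.
8.6 MHz ≤ fs/2 = 10.6 MHz, appears at 8.6 MHz.

8.6 MHz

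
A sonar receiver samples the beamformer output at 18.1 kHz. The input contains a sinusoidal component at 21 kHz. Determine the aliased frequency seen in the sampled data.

21 kHz mod fs = 2.9 kHz.
2.9 kHz ≤ fs/2 = 9.05 kHz, appears at 2.9 kHz.

2.9 kHz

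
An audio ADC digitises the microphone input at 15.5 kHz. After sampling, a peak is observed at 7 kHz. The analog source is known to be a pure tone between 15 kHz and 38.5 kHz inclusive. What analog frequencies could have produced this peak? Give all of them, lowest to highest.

22.5 kHz, 24 kHz, 38 kHz

Frequencies that alias to 7 kHz are k·fs ± 7 kHz for integer k ≥ 0.
k=0: 7 kHz.
k=1: 8.5 kHz, 22.5 kHz.
k=2: 24 kHz, 38 kHz.
k=3: 39.5 kHz, 53.5 kHz.
Within [15 kHz, 38.5 kHz]: 22.5 kHz, 24 kHz, 38 kHz.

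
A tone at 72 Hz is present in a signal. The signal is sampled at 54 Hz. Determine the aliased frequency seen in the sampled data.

18 Hz

72 Hz mod fs = 18 Hz.
18 Hz ≤ fs/2 = 27 Hz, appears at 18 Hz.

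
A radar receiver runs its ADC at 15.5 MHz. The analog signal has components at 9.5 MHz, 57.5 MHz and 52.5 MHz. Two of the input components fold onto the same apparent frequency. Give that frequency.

fs/2 = 7.75 MHz.
9.5 MHz > fs/2 = 7.75 MHz, folds to fs − 9.5 MHz = 6 MHz.
57.5 MHz mod fs = 11 MHz.
11 MHz > fs/2 = 7.75 MHz, folds to fs − 11 MHz = 4.5 MHz.
52.5 MHz mod fs = 6 MHz.
6 MHz ≤ fs/2 = 7.75 MHz, appears at 6 MHz.
9.5 MHz and 52.5 MHz both map to 6 MHz.

6 MHz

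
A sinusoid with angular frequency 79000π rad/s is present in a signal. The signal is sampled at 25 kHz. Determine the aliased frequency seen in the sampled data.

ω = 79000π rad/s → f = ω/(2π) = 39500 Hz = 39.5 kHz.
39.5 kHz mod fs = 14.5 kHz.
14.5 kHz > fs/2 = 12.5 kHz, folds to fs − 14.5 kHz = 10.5 kHz.

10.5 kHz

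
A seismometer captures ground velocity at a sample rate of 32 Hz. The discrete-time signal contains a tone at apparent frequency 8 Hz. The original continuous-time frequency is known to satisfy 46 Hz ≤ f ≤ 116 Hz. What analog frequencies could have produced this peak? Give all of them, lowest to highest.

Frequencies that alias to 8 Hz are k·fs ± 8 Hz for integer k ≥ 0.
k=0: 8 Hz.
k=1: 24 Hz, 40 Hz.
k=2: 56 Hz, 72 Hz.
k=3: 88 Hz, 104 Hz.
k=4: 120 Hz, 136 Hz.
Within [46 Hz, 116 Hz]: 56 Hz, 72 Hz, 88 Hz, 104 Hz.

56 Hz, 72 Hz, 88 Hz, 104 Hz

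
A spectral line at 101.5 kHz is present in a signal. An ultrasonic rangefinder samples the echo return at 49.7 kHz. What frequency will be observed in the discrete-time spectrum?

2.1 kHz

101.5 kHz mod fs = 2.1 kHz.
2.1 kHz ≤ fs/2 = 24.85 kHz, appears at 2.1 kHz.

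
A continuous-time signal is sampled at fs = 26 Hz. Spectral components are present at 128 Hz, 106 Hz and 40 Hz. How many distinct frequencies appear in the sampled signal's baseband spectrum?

2

fs/2 = 13 Hz.
128 Hz mod fs = 24 Hz.
24 Hz > fs/2 = 13 Hz, folds to fs − 24 Hz = 2 Hz.
106 Hz mod fs = 2 Hz.
2 Hz ≤ fs/2 = 13 Hz, appears at 2 Hz.
40 Hz mod fs = 14 Hz.
14 Hz > fs/2 = 13 Hz, folds to fs − 14 Hz = 12 Hz.
Distinct values: {2 Hz, 12 Hz} → 2.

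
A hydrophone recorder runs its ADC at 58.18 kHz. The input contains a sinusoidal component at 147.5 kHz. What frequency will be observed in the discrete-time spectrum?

27.04 kHz

147.5 kHz mod fs = 31.14 kHz.
31.14 kHz > fs/2 = 29.09 kHz, folds to fs − 31.14 kHz = 27.04 kHz.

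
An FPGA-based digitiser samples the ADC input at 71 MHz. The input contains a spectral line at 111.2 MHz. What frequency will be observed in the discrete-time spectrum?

111.2 MHz mod fs = 40.2 MHz.
40.2 MHz > fs/2 = 35.5 MHz, folds to fs − 40.2 MHz = 30.8 MHz.

30.8 MHz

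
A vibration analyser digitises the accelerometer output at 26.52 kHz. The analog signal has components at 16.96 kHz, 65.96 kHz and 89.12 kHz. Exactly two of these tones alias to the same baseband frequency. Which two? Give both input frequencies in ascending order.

16.96 kHz, 89.12 kHz

fs/2 = 13.26 kHz.
16.96 kHz > fs/2 = 13.26 kHz, folds to fs − 16.96 kHz = 9.56 kHz.
65.96 kHz mod fs = 12.92 kHz.
12.92 kHz ≤ fs/2 = 13.26 kHz, appears at 12.92 kHz.
89.12 kHz mod fs = 9.56 kHz.
9.56 kHz ≤ fs/2 = 13.26 kHz, appears at 9.56 kHz.
16.96 kHz and 89.12 kHz both map to 9.56 kHz.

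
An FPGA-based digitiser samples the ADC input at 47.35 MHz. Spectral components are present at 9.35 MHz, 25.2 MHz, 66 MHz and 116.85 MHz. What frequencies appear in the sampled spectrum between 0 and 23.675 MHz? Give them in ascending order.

9.35 MHz, 18.65 MHz, 22.15 MHz

fs/2 = 23.675 MHz.
9.35 MHz ≤ fs/2 = 23.675 MHz, passes unchanged.
25.2 MHz > fs/2 = 23.675 MHz, folds to fs − 25.2 MHz = 22.15 MHz.
66 MHz mod fs = 18.65 MHz.
18.65 MHz ≤ fs/2 = 23.675 MHz, appears at 18.65 MHz.
116.85 MHz mod fs = 22.15 MHz.
22.15 MHz ≤ fs/2 = 23.675 MHz, appears at 22.15 MHz.
Distinct values: {9.35 MHz, 18.65 MHz, 22.15 MHz}.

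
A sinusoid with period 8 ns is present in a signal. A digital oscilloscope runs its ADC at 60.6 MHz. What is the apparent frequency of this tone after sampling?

3.8 MHz

T = 8 ns → f = 1/T = 125 MHz.
125 MHz mod fs = 3.8 MHz.
3.8 MHz ≤ fs/2 = 30.3 MHz, appears at 3.8 MHz.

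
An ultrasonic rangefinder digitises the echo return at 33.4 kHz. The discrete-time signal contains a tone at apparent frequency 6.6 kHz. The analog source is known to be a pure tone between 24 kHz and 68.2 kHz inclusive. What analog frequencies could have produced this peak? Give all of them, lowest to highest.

26.8 kHz, 40 kHz, 60.2 kHz

Frequencies that alias to 6.6 kHz are k·fs ± 6.6 kHz for integer k ≥ 0.
k=0: 6.6 kHz.
k=1: 26.8 kHz, 40 kHz.
k=2: 60.2 kHz, 73.4 kHz.
k=3: 93.6 kHz, 106.8 kHz.
Within [24 kHz, 68.2 kHz]: 26.8 kHz, 40 kHz, 60.2 kHz.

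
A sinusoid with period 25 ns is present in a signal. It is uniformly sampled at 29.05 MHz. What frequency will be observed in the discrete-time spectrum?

T = 25 ns → f = 1/T = 40 MHz.
40 MHz mod fs = 10.95 MHz.
10.95 MHz ≤ fs/2 = 14.525 MHz, appears at 10.95 MHz.

10.95 MHz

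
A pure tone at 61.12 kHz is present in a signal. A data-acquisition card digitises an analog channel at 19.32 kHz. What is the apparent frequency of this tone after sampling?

61.12 kHz mod fs = 3.16 kHz.
3.16 kHz ≤ fs/2 = 9.66 kHz, appears at 3.16 kHz.

3.16 kHz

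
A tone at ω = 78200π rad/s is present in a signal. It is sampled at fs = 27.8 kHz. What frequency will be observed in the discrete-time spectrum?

11.3 kHz

ω = 78200π rad/s → f = ω/(2π) = 39100 Hz = 39.1 kHz.
39.1 kHz mod fs = 11.3 kHz.
11.3 kHz ≤ fs/2 = 13.9 kHz, appears at 11.3 kHz.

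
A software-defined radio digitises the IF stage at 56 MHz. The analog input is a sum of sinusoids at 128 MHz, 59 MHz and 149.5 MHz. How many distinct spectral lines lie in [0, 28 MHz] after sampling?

3

fs/2 = 28 MHz.
128 MHz mod fs = 16 MHz.
16 MHz ≤ fs/2 = 28 MHz, appears at 16 MHz.
59 MHz mod fs = 3 MHz.
3 MHz ≤ fs/2 = 28 MHz, appears at 3 MHz.
149.5 MHz mod fs = 37.5 MHz.
37.5 MHz > fs/2 = 28 MHz, folds to fs − 37.5 MHz = 18.5 MHz.
Distinct values: {3 MHz, 16 MHz, 18.5 MHz} → 3.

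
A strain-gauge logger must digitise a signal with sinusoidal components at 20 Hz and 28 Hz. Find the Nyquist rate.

56 Hz

Highest-frequency component: 28 Hz.
Nyquist rate = 2 × 28 Hz = 56 Hz.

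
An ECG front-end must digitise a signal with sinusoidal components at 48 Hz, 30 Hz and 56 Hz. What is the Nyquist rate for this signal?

112 Hz

Highest-frequency component: 56 Hz.
Nyquist rate = 2 × 56 Hz = 112 Hz.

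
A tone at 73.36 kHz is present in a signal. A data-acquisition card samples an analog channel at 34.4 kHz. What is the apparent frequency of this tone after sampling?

4.56 kHz

73.36 kHz mod fs = 4.56 kHz.
4.56 kHz ≤ fs/2 = 17.2 kHz, appears at 4.56 kHz.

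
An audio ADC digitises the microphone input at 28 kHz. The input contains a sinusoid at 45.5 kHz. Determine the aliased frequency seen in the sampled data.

45.5 kHz mod fs = 17.5 kHz.
17.5 kHz > fs/2 = 14 kHz, folds to fs − 17.5 kHz = 10.5 kHz.

10.5 kHz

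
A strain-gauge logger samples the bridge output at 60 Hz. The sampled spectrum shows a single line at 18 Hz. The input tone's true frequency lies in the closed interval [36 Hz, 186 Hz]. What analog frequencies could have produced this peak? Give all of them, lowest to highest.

Frequencies that alias to 18 Hz are k·fs ± 18 Hz for integer k ≥ 0.
k=0: 18 Hz.
k=1: 42 Hz, 78 Hz.
k=2: 102 Hz, 138 Hz.
k=3: 162 Hz, 198 Hz.
k=4: 222 Hz, 258 Hz.
Within [36 Hz, 186 Hz]: 42 Hz, 78 Hz, 102 Hz, 138 Hz, 162 Hz.

42 Hz, 78 Hz, 102 Hz, 138 Hz, 162 Hz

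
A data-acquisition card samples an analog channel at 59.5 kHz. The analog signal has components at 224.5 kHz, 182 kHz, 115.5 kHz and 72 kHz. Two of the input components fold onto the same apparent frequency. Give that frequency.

3.5 kHz

fs/2 = 29.75 kHz.
224.5 kHz mod fs = 46 kHz.
46 kHz > fs/2 = 29.75 kHz, folds to fs − 46 kHz = 13.5 kHz.
182 kHz mod fs = 3.5 kHz.
3.5 kHz ≤ fs/2 = 29.75 kHz, appears at 3.5 kHz.
115.5 kHz mod fs = 56 kHz.
56 kHz > fs/2 = 29.75 kHz, folds to fs − 56 kHz = 3.5 kHz.
72 kHz mod fs = 12.5 kHz.
12.5 kHz ≤ fs/2 = 29.75 kHz, appears at 12.5 kHz.
115.5 kHz and 182 kHz both map to 3.5 kHz.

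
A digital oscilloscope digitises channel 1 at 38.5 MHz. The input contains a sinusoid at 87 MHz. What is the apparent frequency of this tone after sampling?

87 MHz mod fs = 10 MHz.
10 MHz ≤ fs/2 = 19.25 MHz, appears at 10 MHz.

10 MHz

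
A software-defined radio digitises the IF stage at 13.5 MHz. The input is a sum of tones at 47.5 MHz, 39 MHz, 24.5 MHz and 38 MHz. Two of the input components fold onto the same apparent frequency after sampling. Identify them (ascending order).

fs/2 = 6.75 MHz.
47.5 MHz mod fs = 7 MHz.
7 MHz > fs/2 = 6.75 MHz, folds to fs − 7 MHz = 6.5 MHz.
39 MHz mod fs = 12 MHz.
12 MHz > fs/2 = 6.75 MHz, folds to fs − 12 MHz = 1.5 MHz.
24.5 MHz mod fs = 11 MHz.
11 MHz > fs/2 = 6.75 MHz, folds to fs − 11 MHz = 2.5 MHz.
38 MHz mod fs = 11 MHz.
11 MHz > fs/2 = 6.75 MHz, folds to fs − 11 MHz = 2.5 MHz.
24.5 MHz and 38 MHz both map to 2.5 MHz.

24.5 MHz, 38 MHz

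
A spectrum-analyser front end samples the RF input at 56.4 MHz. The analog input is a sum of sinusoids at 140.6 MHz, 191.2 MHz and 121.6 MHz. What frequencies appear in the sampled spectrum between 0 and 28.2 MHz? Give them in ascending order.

8.8 MHz, 22 MHz, 27.8 MHz

fs/2 = 28.2 MHz.
140.6 MHz mod fs = 27.8 MHz.
27.8 MHz ≤ fs/2 = 28.2 MHz, appears at 27.8 MHz.
191.2 MHz mod fs = 22 MHz.
22 MHz ≤ fs/2 = 28.2 MHz, appears at 22 MHz.
121.6 MHz mod fs = 8.8 MHz.
8.8 MHz ≤ fs/2 = 28.2 MHz, appears at 8.8 MHz.
Distinct values: {8.8 MHz, 22 MHz, 27.8 MHz}.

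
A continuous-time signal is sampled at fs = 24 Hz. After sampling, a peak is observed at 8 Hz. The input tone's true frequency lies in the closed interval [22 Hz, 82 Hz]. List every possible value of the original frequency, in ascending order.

32 Hz, 40 Hz, 56 Hz, 64 Hz, 80 Hz

Frequencies that alias to 8 Hz are k·fs ± 8 Hz for integer k ≥ 0.
k=0: 8 Hz.
k=1: 16 Hz, 32 Hz.
k=2: 40 Hz, 56 Hz.
k=3: 64 Hz, 80 Hz.
k=4: 88 Hz, 104 Hz.
Within [22 Hz, 82 Hz]: 32 Hz, 40 Hz, 56 Hz, 64 Hz, 80 Hz.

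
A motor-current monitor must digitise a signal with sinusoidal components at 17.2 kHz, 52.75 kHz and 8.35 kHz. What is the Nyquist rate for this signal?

Highest-frequency component: 52.75 kHz.
Nyquist rate = 2 × 52.75 kHz = 105.5 kHz.

105.5 kHz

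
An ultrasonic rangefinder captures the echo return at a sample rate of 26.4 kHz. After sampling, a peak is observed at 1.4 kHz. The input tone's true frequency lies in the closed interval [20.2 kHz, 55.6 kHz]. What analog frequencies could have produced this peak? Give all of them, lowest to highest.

25 kHz, 27.8 kHz, 51.4 kHz, 54.2 kHz

Frequencies that alias to 1.4 kHz are k·fs ± 1.4 kHz for integer k ≥ 0.
k=0: 1.4 kHz.
k=1: 25 kHz, 27.8 kHz.
k=2: 51.4 kHz, 54.2 kHz.
k=3: 77.8 kHz, 80.6 kHz.
Within [20.2 kHz, 55.6 kHz]: 25 kHz, 27.8 kHz, 51.4 kHz, 54.2 kHz.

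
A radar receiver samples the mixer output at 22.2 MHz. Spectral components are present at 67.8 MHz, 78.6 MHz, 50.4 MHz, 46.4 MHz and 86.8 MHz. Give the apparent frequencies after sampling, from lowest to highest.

fs/2 = 11.1 MHz.
67.8 MHz mod fs = 1.2 MHz.
1.2 MHz ≤ fs/2 = 11.1 MHz, appears at 1.2 MHz.
78.6 MHz mod fs = 12 MHz.
12 MHz > fs/2 = 11.1 MHz, folds to fs − 12 MHz = 10.2 MHz.
50.4 MHz mod fs = 6 MHz.
6 MHz ≤ fs/2 = 11.1 MHz, appears at 6 MHz.
46.4 MHz mod fs = 2 MHz.
2 MHz ≤ fs/2 = 11.1 MHz, appears at 2 MHz.
86.8 MHz mod fs = 20.2 MHz.
20.2 MHz > fs/2 = 11.1 MHz, folds to fs − 20.2 MHz = 2 MHz.
Distinct values: {1.2 MHz, 2 MHz, 6 MHz, 10.2 MHz}.

1.2 MHz, 2 MHz, 6 MHz, 10.2 MHz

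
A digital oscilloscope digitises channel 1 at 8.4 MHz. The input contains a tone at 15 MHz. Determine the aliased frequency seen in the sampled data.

15 MHz mod fs = 6.6 MHz.
6.6 MHz > fs/2 = 4.2 MHz, folds to fs − 6.6 MHz = 1.8 MHz.

1.8 MHz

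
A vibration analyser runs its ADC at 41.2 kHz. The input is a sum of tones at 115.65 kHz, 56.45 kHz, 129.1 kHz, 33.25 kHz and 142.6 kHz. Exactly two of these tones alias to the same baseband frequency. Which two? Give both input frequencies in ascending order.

fs/2 = 20.6 kHz.
115.65 kHz mod fs = 33.25 kHz.
33.25 kHz > fs/2 = 20.6 kHz, folds to fs − 33.25 kHz = 7.95 kHz.
56.45 kHz mod fs = 15.25 kHz.
15.25 kHz ≤ fs/2 = 20.6 kHz, appears at 15.25 kHz.
129.1 kHz mod fs = 5.5 kHz.
5.5 kHz ≤ fs/2 = 20.6 kHz, appears at 5.5 kHz.
33.25 kHz > fs/2 = 20.6 kHz, folds to fs − 33.25 kHz = 7.95 kHz.
142.6 kHz mod fs = 19 kHz.
19 kHz ≤ fs/2 = 20.6 kHz, appears at 19 kHz.
33.25 kHz and 115.65 kHz both map to 7.95 kHz.

33.25 kHz, 115.65 kHz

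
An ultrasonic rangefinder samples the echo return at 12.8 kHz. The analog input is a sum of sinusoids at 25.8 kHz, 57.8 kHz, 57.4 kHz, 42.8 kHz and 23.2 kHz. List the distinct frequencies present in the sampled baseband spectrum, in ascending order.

0.2 kHz, 2.4 kHz, 4.4 kHz, 6.2 kHz

fs/2 = 6.4 kHz.
25.8 kHz mod fs = 0.2 kHz.
0.2 kHz ≤ fs/2 = 6.4 kHz, appears at 0.2 kHz.
57.8 kHz mod fs = 6.6 kHz.
6.6 kHz > fs/2 = 6.4 kHz, folds to fs − 6.6 kHz = 6.2 kHz.
57.4 kHz mod fs = 6.2 kHz.
6.2 kHz ≤ fs/2 = 6.4 kHz, appears at 6.2 kHz.
42.8 kHz mod fs = 4.4 kHz.
4.4 kHz ≤ fs/2 = 6.4 kHz, appears at 4.4 kHz.
23.2 kHz mod fs = 10.4 kHz.
10.4 kHz > fs/2 = 6.4 kHz, folds to fs − 10.4 kHz = 2.4 kHz.
Distinct values: {0.2 kHz, 2.4 kHz, 4.4 kHz, 6.2 kHz}.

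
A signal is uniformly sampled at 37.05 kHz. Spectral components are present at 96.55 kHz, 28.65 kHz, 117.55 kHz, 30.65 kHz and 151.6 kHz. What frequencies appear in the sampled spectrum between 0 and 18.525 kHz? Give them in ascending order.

3.4 kHz, 6.4 kHz, 8.4 kHz, 14.6 kHz

fs/2 = 18.525 kHz.
96.55 kHz mod fs = 22.45 kHz.
22.45 kHz > fs/2 = 18.525 kHz, folds to fs − 22.45 kHz = 14.6 kHz.
28.65 kHz > fs/2 = 18.525 kHz, folds to fs − 28.65 kHz = 8.4 kHz.
117.55 kHz mod fs = 6.4 kHz.
6.4 kHz ≤ fs/2 = 18.525 kHz, appears at 6.4 kHz.
30.65 kHz > fs/2 = 18.525 kHz, folds to fs − 30.65 kHz = 6.4 kHz.
151.6 kHz mod fs = 3.4 kHz.
3.4 kHz ≤ fs/2 = 18.525 kHz, appears at 3.4 kHz.
Distinct values: {3.4 kHz, 6.4 kHz, 8.4 kHz, 14.6 kHz}.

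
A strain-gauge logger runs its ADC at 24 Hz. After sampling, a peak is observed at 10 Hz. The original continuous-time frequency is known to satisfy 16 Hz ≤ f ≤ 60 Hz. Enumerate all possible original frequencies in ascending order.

Frequencies that alias to 10 Hz are k·fs ± 10 Hz for integer k ≥ 0.
k=0: 10 Hz.
k=1: 14 Hz, 34 Hz.
k=2: 38 Hz, 58 Hz.
k=3: 62 Hz, 82 Hz.
Within [16 Hz, 60 Hz]: 34 Hz, 38 Hz, 58 Hz.

34 Hz, 38 Hz, 58 Hz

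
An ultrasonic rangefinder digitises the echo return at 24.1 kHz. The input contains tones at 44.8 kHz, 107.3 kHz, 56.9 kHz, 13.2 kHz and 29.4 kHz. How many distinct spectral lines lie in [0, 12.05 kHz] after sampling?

4

fs/2 = 12.05 kHz.
44.8 kHz mod fs = 20.7 kHz.
20.7 kHz > fs/2 = 12.05 kHz, folds to fs − 20.7 kHz = 3.4 kHz.
107.3 kHz mod fs = 10.9 kHz.
10.9 kHz ≤ fs/2 = 12.05 kHz, appears at 10.9 kHz.
56.9 kHz mod fs = 8.7 kHz.
8.7 kHz ≤ fs/2 = 12.05 kHz, appears at 8.7 kHz.
13.2 kHz > fs/2 = 12.05 kHz, folds to fs − 13.2 kHz = 10.9 kHz.
29.4 kHz mod fs = 5.3 kHz.
5.3 kHz ≤ fs/2 = 12.05 kHz, appears at 5.3 kHz.
Distinct values: {3.4 kHz, 5.3 kHz, 8.7 kHz, 10.9 kHz} → 4.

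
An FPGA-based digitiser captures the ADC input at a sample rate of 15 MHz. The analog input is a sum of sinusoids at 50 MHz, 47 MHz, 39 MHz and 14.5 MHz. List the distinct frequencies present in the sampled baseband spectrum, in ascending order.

0.5 MHz, 2 MHz, 5 MHz, 6 MHz

fs/2 = 7.5 MHz.
50 MHz mod fs = 5 MHz.
5 MHz ≤ fs/2 = 7.5 MHz, appears at 5 MHz.
47 MHz mod fs = 2 MHz.
2 MHz ≤ fs/2 = 7.5 MHz, appears at 2 MHz.
39 MHz mod fs = 9 MHz.
9 MHz > fs/2 = 7.5 MHz, folds to fs − 9 MHz = 6 MHz.
14.5 MHz > fs/2 = 7.5 MHz, folds to fs − 14.5 MHz = 0.5 MHz.
Distinct values: {0.5 MHz, 2 MHz, 5 MHz, 6 MHz}.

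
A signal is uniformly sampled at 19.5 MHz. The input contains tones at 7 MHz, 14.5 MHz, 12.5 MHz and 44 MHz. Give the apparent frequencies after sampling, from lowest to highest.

5 MHz, 7 MHz

fs/2 = 9.75 MHz.
7 MHz ≤ fs/2 = 9.75 MHz, passes unchanged.
14.5 MHz > fs/2 = 9.75 MHz, folds to fs − 14.5 MHz = 5 MHz.
12.5 MHz > fs/2 = 9.75 MHz, folds to fs − 12.5 MHz = 7 MHz.
44 MHz mod fs = 5 MHz.
5 MHz ≤ fs/2 = 9.75 MHz, appears at 5 MHz.
Distinct values: {5 MHz, 7 MHz}.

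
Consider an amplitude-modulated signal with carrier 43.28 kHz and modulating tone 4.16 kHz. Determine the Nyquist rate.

94.88 kHz

AM sidebands sit at fc ± fm = 39.12 kHz and 47.44 kHz.
Highest-frequency component: 47.44 kHz.
Nyquist rate = 2 × 47.44 kHz = 94.88 kHz.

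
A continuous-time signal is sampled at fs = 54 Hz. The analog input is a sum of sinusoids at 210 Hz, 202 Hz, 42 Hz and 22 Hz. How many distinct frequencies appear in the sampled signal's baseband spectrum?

4

fs/2 = 27 Hz.
210 Hz mod fs = 48 Hz.
48 Hz > fs/2 = 27 Hz, folds to fs − 48 Hz = 6 Hz.
202 Hz mod fs = 40 Hz.
40 Hz > fs/2 = 27 Hz, folds to fs − 40 Hz = 14 Hz.
42 Hz > fs/2 = 27 Hz, folds to fs − 42 Hz = 12 Hz.
22 Hz ≤ fs/2 = 27 Hz, passes unchanged.
Distinct values: {6 Hz, 12 Hz, 14 Hz, 22 Hz} → 4.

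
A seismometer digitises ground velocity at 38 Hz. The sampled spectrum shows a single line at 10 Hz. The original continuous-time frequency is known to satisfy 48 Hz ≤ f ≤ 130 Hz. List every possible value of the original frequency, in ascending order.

48 Hz, 66 Hz, 86 Hz, 104 Hz, 124 Hz

Frequencies that alias to 10 Hz are k·fs ± 10 Hz for integer k ≥ 0.
k=0: 10 Hz.
k=1: 28 Hz, 48 Hz.
k=2: 66 Hz, 86 Hz.
k=3: 104 Hz, 124 Hz.
k=4: 142 Hz, 162 Hz.
Within [48 Hz, 130 Hz]: 48 Hz, 66 Hz, 86 Hz, 104 Hz, 124 Hz.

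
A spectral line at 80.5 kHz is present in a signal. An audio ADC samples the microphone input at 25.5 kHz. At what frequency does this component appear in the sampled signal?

80.5 kHz mod fs = 4 kHz.
4 kHz ≤ fs/2 = 12.75 kHz, appears at 4 kHz.

4 kHz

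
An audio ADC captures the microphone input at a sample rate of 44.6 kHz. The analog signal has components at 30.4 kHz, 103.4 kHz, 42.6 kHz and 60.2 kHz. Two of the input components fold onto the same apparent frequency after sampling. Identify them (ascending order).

fs/2 = 22.3 kHz.
30.4 kHz > fs/2 = 22.3 kHz, folds to fs − 30.4 kHz = 14.2 kHz.
103.4 kHz mod fs = 14.2 kHz.
14.2 kHz ≤ fs/2 = 22.3 kHz, appears at 14.2 kHz.
42.6 kHz > fs/2 = 22.3 kHz, folds to fs − 42.6 kHz = 2 kHz.
60.2 kHz mod fs = 15.6 kHz.
15.6 kHz ≤ fs/2 = 22.3 kHz, appears at 15.6 kHz.
30.4 kHz and 103.4 kHz both map to 14.2 kHz.

30.4 kHz, 103.4 kHz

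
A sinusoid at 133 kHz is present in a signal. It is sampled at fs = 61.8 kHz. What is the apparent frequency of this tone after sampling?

133 kHz mod fs = 9.4 kHz.
9.4 kHz ≤ fs/2 = 30.9 kHz, appears at 9.4 kHz.

9.4 kHz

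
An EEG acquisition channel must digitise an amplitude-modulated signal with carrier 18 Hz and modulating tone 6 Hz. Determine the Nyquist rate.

48 Hz

AM sidebands sit at fc ± fm = 12 Hz and 24 Hz.
Highest-frequency component: 24 Hz.
Nyquist rate = 2 × 24 Hz = 48 Hz.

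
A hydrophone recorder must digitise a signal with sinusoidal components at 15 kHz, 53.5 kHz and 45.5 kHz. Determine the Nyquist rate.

Highest-frequency component: 53.5 kHz.
Nyquist rate = 2 × 53.5 kHz = 107 kHz.

107 kHz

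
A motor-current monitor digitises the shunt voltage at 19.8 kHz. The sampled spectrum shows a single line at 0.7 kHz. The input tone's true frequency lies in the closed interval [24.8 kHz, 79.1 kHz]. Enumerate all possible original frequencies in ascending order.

Frequencies that alias to 0.7 kHz are k·fs ± 0.7 kHz for integer k ≥ 0.
k=0: 0.7 kHz.
k=1: 19.1 kHz, 20.5 kHz.
k=2: 38.9 kHz, 40.3 kHz.
k=3: 58.7 kHz, 60.1 kHz.
k=4: 78.5 kHz, 79.9 kHz.
k=5: 98.3 kHz, 99.7 kHz.
Within [24.8 kHz, 79.1 kHz]: 38.9 kHz, 40.3 kHz, 58.7 kHz, 60.1 kHz, 78.5 kHz.

38.9 kHz, 40.3 kHz, 58.7 kHz, 60.1 kHz, 78.5 kHz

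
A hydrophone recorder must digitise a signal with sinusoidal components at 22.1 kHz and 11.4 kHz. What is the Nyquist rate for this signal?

44.2 kHz

Highest-frequency component: 22.1 kHz.
Nyquist rate = 2 × 22.1 kHz = 44.2 kHz.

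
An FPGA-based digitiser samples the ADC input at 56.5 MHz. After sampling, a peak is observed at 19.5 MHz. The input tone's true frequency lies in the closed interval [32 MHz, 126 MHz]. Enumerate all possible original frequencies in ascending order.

37 MHz, 76 MHz, 93.5 MHz

Frequencies that alias to 19.5 MHz are k·fs ± 19.5 MHz for integer k ≥ 0.
k=0: 19.5 MHz.
k=1: 37 MHz, 76 MHz.
k=2: 93.5 MHz, 132.5 MHz.
k=3: 150 MHz, 189 MHz.
Within [32 MHz, 126 MHz]: 37 MHz, 76 MHz, 93.5 MHz.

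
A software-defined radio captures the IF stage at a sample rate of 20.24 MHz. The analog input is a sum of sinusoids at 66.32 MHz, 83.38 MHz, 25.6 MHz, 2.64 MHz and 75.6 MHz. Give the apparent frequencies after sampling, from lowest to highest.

2.42 MHz, 2.64 MHz, 5.36 MHz, 5.6 MHz

fs/2 = 10.12 MHz.
66.32 MHz mod fs = 5.6 MHz.
5.6 MHz ≤ fs/2 = 10.12 MHz, appears at 5.6 MHz.
83.38 MHz mod fs = 2.42 MHz.
2.42 MHz ≤ fs/2 = 10.12 MHz, appears at 2.42 MHz.
25.6 MHz mod fs = 5.36 MHz.
5.36 MHz ≤ fs/2 = 10.12 MHz, appears at 5.36 MHz.
2.64 MHz ≤ fs/2 = 10.12 MHz, passes unchanged.
75.6 MHz mod fs = 14.88 MHz.
14.88 MHz > fs/2 = 10.12 MHz, folds to fs − 14.88 MHz = 5.36 MHz.
Distinct values: {2.42 MHz, 2.64 MHz, 5.36 MHz, 5.6 MHz}.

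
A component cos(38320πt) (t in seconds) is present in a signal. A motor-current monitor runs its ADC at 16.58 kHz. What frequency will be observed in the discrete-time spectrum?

2.58 kHz

ω = 38320π rad/s → f = ω/(2π) = 19160 Hz = 19.16 kHz.
19.16 kHz mod fs = 2.58 kHz.
2.58 kHz ≤ fs/2 = 8.29 kHz, appears at 2.58 kHz.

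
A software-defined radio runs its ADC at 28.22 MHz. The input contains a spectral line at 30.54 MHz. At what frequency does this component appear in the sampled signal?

30.54 MHz mod fs = 2.32 MHz.
2.32 MHz ≤ fs/2 = 14.11 MHz, appears at 2.32 MHz.

2.32 MHz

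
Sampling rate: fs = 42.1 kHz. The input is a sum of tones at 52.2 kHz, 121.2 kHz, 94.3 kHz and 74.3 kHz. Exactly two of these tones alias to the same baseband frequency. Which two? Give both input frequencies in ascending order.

52.2 kHz, 94.3 kHz

fs/2 = 21.05 kHz.
52.2 kHz mod fs = 10.1 kHz.
10.1 kHz ≤ fs/2 = 21.05 kHz, appears at 10.1 kHz.
121.2 kHz mod fs = 37 kHz.
37 kHz > fs/2 = 21.05 kHz, folds to fs − 37 kHz = 5.1 kHz.
94.3 kHz mod fs = 10.1 kHz.
10.1 kHz ≤ fs/2 = 21.05 kHz, appears at 10.1 kHz.
74.3 kHz mod fs = 32.2 kHz.
32.2 kHz > fs/2 = 21.05 kHz, folds to fs − 32.2 kHz = 9.9 kHz.
52.2 kHz and 94.3 kHz both map to 10.1 kHz.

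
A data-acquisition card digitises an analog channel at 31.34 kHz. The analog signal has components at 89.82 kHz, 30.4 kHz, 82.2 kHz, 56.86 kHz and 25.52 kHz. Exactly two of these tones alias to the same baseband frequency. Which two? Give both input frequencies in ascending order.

25.52 kHz, 56.86 kHz

fs/2 = 15.67 kHz.
89.82 kHz mod fs = 27.14 kHz.
27.14 kHz > fs/2 = 15.67 kHz, folds to fs − 27.14 kHz = 4.2 kHz.
30.4 kHz > fs/2 = 15.67 kHz, folds to fs − 30.4 kHz = 0.94 kHz.
82.2 kHz mod fs = 19.52 kHz.
19.52 kHz > fs/2 = 15.67 kHz, folds to fs − 19.52 kHz = 11.82 kHz.
56.86 kHz mod fs = 25.52 kHz.
25.52 kHz > fs/2 = 15.67 kHz, folds to fs − 25.52 kHz = 5.82 kHz.
25.52 kHz > fs/2 = 15.67 kHz, folds to fs − 25.52 kHz = 5.82 kHz.
25.52 kHz and 56.86 kHz both map to 5.82 kHz.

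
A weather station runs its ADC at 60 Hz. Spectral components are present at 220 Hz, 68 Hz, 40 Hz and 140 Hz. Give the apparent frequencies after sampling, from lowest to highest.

8 Hz, 20 Hz

fs/2 = 30 Hz.
220 Hz mod fs = 40 Hz.
40 Hz > fs/2 = 30 Hz, folds to fs − 40 Hz = 20 Hz.
68 Hz mod fs = 8 Hz.
8 Hz ≤ fs/2 = 30 Hz, appears at 8 Hz.
40 Hz > fs/2 = 30 Hz, folds to fs − 40 Hz = 20 Hz.
140 Hz mod fs = 20 Hz.
20 Hz ≤ fs/2 = 30 Hz, appears at 20 Hz.
Distinct values: {8 Hz, 20 Hz}.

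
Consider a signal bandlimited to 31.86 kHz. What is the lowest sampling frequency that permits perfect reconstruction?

Nyquist rate = 2 × 31.86 kHz = 63.72 kHz.

63.72 kHz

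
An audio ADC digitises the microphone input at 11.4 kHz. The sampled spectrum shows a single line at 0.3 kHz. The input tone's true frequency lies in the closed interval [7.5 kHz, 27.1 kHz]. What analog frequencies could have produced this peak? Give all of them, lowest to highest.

11.1 kHz, 11.7 kHz, 22.5 kHz, 23.1 kHz

Frequencies that alias to 0.3 kHz are k·fs ± 0.3 kHz for integer k ≥ 0.
k=0: 0.3 kHz.
k=1: 11.1 kHz, 11.7 kHz.
k=2: 22.5 kHz, 23.1 kHz.
k=3: 33.9 kHz, 34.5 kHz.
Within [7.5 kHz, 27.1 kHz]: 11.1 kHz, 11.7 kHz, 22.5 kHz, 23.1 kHz.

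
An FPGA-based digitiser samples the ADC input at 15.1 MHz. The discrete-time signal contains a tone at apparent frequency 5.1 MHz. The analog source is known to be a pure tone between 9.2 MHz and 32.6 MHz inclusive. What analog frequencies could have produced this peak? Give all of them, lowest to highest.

10 MHz, 20.2 MHz, 25.1 MHz

Frequencies that alias to 5.1 MHz are k·fs ± 5.1 MHz for integer k ≥ 0.
k=0: 5.1 MHz.
k=1: 10 MHz, 20.2 MHz.
k=2: 25.1 MHz, 35.3 MHz.
k=3: 40.2 MHz, 50.4 MHz.
Within [9.2 MHz, 32.6 MHz]: 10 MHz, 20.2 MHz, 25.1 MHz.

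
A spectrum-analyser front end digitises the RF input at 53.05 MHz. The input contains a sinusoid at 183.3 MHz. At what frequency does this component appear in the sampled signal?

183.3 MHz mod fs = 24.15 MHz.
24.15 MHz ≤ fs/2 = 26.525 MHz, appears at 24.15 MHz.

24.15 MHz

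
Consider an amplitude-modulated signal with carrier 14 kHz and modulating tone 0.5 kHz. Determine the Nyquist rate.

AM sidebands sit at fc ± fm = 13.5 kHz and 14.5 kHz.
Highest-frequency component: 14.5 kHz.
Nyquist rate = 2 × 14.5 kHz = 29 kHz.

29 kHz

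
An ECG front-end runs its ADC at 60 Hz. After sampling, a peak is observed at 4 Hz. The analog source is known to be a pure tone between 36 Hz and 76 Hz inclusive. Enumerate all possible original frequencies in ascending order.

Frequencies that alias to 4 Hz are k·fs ± 4 Hz for integer k ≥ 0.
k=0: 4 Hz.
k=1: 56 Hz, 64 Hz.
k=2: 116 Hz, 124 Hz.
Within [36 Hz, 76 Hz]: 56 Hz, 64 Hz.

56 Hz, 64 Hz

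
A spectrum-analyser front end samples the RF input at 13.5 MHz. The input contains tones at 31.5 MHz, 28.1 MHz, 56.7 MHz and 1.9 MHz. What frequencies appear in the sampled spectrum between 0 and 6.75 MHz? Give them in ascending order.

1.1 MHz, 1.9 MHz, 2.7 MHz, 4.5 MHz

fs/2 = 6.75 MHz.
31.5 MHz mod fs = 4.5 MHz.
4.5 MHz ≤ fs/2 = 6.75 MHz, appears at 4.5 MHz.
28.1 MHz mod fs = 1.1 MHz.
1.1 MHz ≤ fs/2 = 6.75 MHz, appears at 1.1 MHz.
56.7 MHz mod fs = 2.7 MHz.
2.7 MHz ≤ fs/2 = 6.75 MHz, appears at 2.7 MHz.
1.9 MHz ≤ fs/2 = 6.75 MHz, passes unchanged.
Distinct values: {1.1 MHz, 1.9 MHz, 2.7 MHz, 4.5 MHz}.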